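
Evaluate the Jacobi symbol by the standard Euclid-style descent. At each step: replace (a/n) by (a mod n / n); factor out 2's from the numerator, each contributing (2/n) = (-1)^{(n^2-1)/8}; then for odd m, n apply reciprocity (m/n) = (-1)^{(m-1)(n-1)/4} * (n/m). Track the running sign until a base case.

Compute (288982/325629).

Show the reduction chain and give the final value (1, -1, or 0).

288982 = 2^1·144491; (2/325629) = -1 since 325629 mod 8 = 5, so (288982/325629) = (-1)^1·(144491/325629); sign now -1
reciprocity: (144491/325629) = +1·(325629/144491) since 144491 mod 4 = 3, 325629 mod 4 = 1; sign now -1
(325629/144491) = (36647/144491)   [reduce mod 144491]
reciprocity: (36647/144491) = -1·(144491/36647) since 36647 mod 4 = 3, 144491 mod 4 = 3; sign now +1
(144491/36647) = (34550/36647)   [reduce mod 36647]
34550 = 2^1·17275; (2/36647) = +1 since 36647 mod 8 = 7, so (34550/36647) = (+1)^1·(17275/36647); sign now +1
reciprocity: (17275/36647) = -1·(36647/17275) since 17275 mod 4 = 3, 36647 mod 4 = 3; sign now -1
(36647/17275) = (2097/17275)   [reduce mod 17275]
reciprocity: (2097/17275) = +1·(17275/2097) since 2097 mod 4 = 1, 17275 mod 4 = 3; sign now -1
(17275/2097) = (499/2097)   [reduce mod 2097]
reciprocity: (499/2097) = +1·(2097/499) since 499 mod 4 = 3, 2097 mod 4 = 1; sign now -1
(2097/499) = (101/499)   [reduce mod 499]
reciprocity: (101/499) = +1·(499/101) since 101 mod 4 = 1, 499 mod 4 = 3; sign now -1
(499/101) = (95/101)   [reduce mod 101]
reciprocity: (95/101) = +1·(101/95) since 95 mod 4 = 3, 101 mod 4 = 1; sign now -1
(101/95) = (6/95)   [reduce mod 95]
6 = 2^1·3; (2/95) = +1 since 95 mod 8 = 7, so (6/95) = (+1)^1·(3/95); sign now -1
reciprocity: (3/95) = -1·(95/3) since 3 mod 4 = 3, 95 mod 4 = 3; sign now +1
(95/3) = (2/3)   [reduce mod 3]
2 = 2^1·1; (2/3) = -1 since 3 mod 8 = 3, so (2/3) = (-1)^1·(1/3); sign now -1
(1/3) = 1; final value = sign = -1

-1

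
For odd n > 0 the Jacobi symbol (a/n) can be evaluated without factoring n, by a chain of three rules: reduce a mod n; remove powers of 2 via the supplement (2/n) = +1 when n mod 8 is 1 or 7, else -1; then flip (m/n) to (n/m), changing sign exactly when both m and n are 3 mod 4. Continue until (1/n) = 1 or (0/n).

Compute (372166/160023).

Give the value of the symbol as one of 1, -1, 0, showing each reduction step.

1

(372166/160023): 372166 mod 160023 = 52120, so (372166/160023) = (52120/160023)
factor out 2^3: 52120 = 2^3·6515; with 160023 mod 8 = 7, (2/160023) = +1; sign now +1; continue with (6515/160023)
flip (6515/160023) -> (160023/6515): both odd, 6515 mod 4 = 3, 160023 mod 4 = 3, so the flip contributes -1; sign now -1
(160023/6515): 160023 mod 6515 = 3663, so (160023/6515) = (3663/6515)
flip (3663/6515) -> (6515/3663): both odd, 3663 mod 4 = 3, 6515 mod 4 = 3, so the flip contributes -1; sign now +1
(6515/3663): 6515 mod 3663 = 2852, so (6515/3663) = (2852/3663)
factor out 2^2: 2852 = 2^2·713; with 3663 mod 8 = 7, (2/3663) = +1; sign now +1; continue with (713/3663)
flip (713/3663) -> (3663/713): both odd, 713 mod 4 = 1, 3663 mod 4 = 3, so the flip contributes +1; sign now +1
(3663/713): 3663 mod 713 = 98, so (3663/713) = (98/713)
factor out 2^1: 98 = 2^1·49; with 713 mod 8 = 1, (2/713) = +1; sign now +1; continue with (49/713)
flip (49/713) -> (713/49): both odd, 49 mod 4 = 1, 713 mod 4 = 1, so the flip contributes +1; sign now +1
(713/49): 713 mod 49 = 27, so (713/49) = (27/49)
flip (27/49) -> (49/27): both odd, 27 mod 4 = 3, 49 mod 4 = 1, so the flip contributes +1; sign now +1
(49/27): 49 mod 27 = 22, so (49/27) = (22/27)
factor out 2^1: 22 = 2^1·11; with 27 mod 8 = 3, (2/27) = -1; sign now -1; continue with (11/27)
flip (11/27) -> (27/11): both odd, 11 mod 4 = 3, 27 mod 4 = 3, so the flip contributes -1; sign now +1
(27/11): 27 mod 11 = 5, so (27/11) = (5/11)
flip (5/11) -> (11/5): both odd, 5 mod 4 = 1, 11 mod 4 = 3, so the flip contributes +1; sign now +1
(11/5): 11 mod 5 = 1, so (11/5) = (1/5)
reached (1/5) = 1, so the symbol is +1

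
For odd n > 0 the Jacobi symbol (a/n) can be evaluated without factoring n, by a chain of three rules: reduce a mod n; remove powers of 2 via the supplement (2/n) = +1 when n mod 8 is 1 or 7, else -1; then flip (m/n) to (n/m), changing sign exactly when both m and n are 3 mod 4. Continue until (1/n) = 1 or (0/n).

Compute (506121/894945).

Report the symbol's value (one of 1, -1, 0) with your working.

0

reciprocity: (506121/894945) = +1·(894945/506121) since 506121 mod 4 = 1, 894945 mod 4 = 1; sign now +1
(894945/506121) = (388824/506121)   [reduce mod 506121]
388824 = 2^3·48603; (2/506121) = +1 since 506121 mod 8 = 1, so (388824/506121) = (+1)^3·(48603/506121); sign now +1
reciprocity: (48603/506121) = +1·(506121/48603) since 48603 mod 4 = 3, 506121 mod 4 = 1; sign now +1
(506121/48603) = (20091/48603)   [reduce mod 48603]
reciprocity: (20091/48603) = -1·(48603/20091) since 20091 mod 4 = 3, 48603 mod 4 = 3; sign now -1
(48603/20091) = (8421/20091)   [reduce mod 20091]
reciprocity: (8421/20091) = +1·(20091/8421) since 8421 mod 4 = 1, 20091 mod 4 = 3; sign now -1
(20091/8421) = (3249/8421)   [reduce mod 8421]
reciprocity: (3249/8421) = +1·(8421/3249) since 3249 mod 4 = 1, 8421 mod 4 = 1; sign now -1
(8421/3249) = (1923/3249)   [reduce mod 3249]
reciprocity: (1923/3249) = +1·(3249/1923) since 1923 mod 4 = 3, 3249 mod 4 = 1; sign now -1
(3249/1923) = (1326/1923)   [reduce mod 1923]
1326 = 2^1·663; (2/1923) = -1 since 1923 mod 8 = 3, so (1326/1923) = (-1)^1·(663/1923); sign now +1
reciprocity: (663/1923) = -1·(1923/663) since 663 mod 4 = 3, 1923 mod 4 = 3; sign now -1
(1923/663) = (597/663)   [reduce mod 663]
reciprocity: (597/663) = +1·(663/597) since 597 mod 4 = 1, 663 mod 4 = 3; sign now -1
(663/597) = (66/597)   [reduce mod 597]
66 = 2^1·33; (2/597) = -1 since 597 mod 8 = 5, so (66/597) = (-1)^1·(33/597); sign now +1
reciprocity: (33/597) = +1·(597/33) since 33 mod 4 = 1, 597 mod 4 = 1; sign now +1
(597/33) = (3/33)   [reduce mod 33]
reciprocity: (3/33) = +1·(33/3) since 3 mod 4 = 3, 33 mod 4 = 1; sign now +1
(33/3) = (0/3)   [reduce mod 3]
(0/3) = 0   [gcd(a, n) > 1]; final value = 0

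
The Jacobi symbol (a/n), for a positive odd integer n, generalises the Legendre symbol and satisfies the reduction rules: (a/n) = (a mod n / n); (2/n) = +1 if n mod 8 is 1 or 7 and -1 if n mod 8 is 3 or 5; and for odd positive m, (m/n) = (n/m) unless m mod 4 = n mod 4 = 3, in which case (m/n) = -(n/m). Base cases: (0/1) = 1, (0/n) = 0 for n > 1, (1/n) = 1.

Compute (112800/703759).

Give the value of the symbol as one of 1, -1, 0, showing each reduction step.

1

factor out 2^5: 112800 = 2^5·3525; with 703759 mod 8 = 7, (2/703759) = +1; sign now +1; continue with (3525/703759)
flip (3525/703759) -> (703759/3525): both odd, 3525 mod 4 = 1, 703759 mod 4 = 3, so the flip contributes +1; sign now +1
(703759/3525): 703759 mod 3525 = 2284, so (703759/3525) = (2284/3525)
factor out 2^2: 2284 = 2^2·571; with 3525 mod 8 = 5, (2/3525) = -1; sign now +1; continue with (571/3525)
flip (571/3525) -> (3525/571): both odd, 571 mod 4 = 3, 3525 mod 4 = 1, so the flip contributes +1; sign now +1
(3525/571): 3525 mod 571 = 99, so (3525/571) = (99/571)
flip (99/571) -> (571/99): both odd, 99 mod 4 = 3, 571 mod 4 = 3, so the flip contributes -1; sign now -1
(571/99): 571 mod 99 = 76, so (571/99) = (76/99)
factor out 2^2: 76 = 2^2·19; with 99 mod 8 = 3, (2/99) = -1; sign now -1; continue with (19/99)
flip (19/99) -> (99/19): both odd, 19 mod 4 = 3, 99 mod 4 = 3, so the flip contributes -1; sign now +1
(99/19): 99 mod 19 = 4, so (99/19) = (4/19)
factor out 2^2: 4 = 2^2·1; with 19 mod 8 = 3, (2/19) = -1; sign now +1; continue with (1/19)
reached (1/19) = 1, so the symbol is +1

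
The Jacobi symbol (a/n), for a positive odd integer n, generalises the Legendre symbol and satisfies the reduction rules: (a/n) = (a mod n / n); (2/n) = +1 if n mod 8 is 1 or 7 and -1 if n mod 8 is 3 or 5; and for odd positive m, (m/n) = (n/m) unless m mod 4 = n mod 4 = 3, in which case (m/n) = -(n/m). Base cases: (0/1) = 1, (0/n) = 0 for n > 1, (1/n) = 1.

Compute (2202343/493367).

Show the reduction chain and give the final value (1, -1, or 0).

(2202343/493367): 2202343 mod 493367 = 228875, so (2202343/493367) = (228875/493367)
flip (228875/493367) -> (493367/228875): both odd, 228875 mod 4 = 3, 493367 mod 4 = 3, so the flip contributes -1; sign now -1
(493367/228875): 493367 mod 228875 = 35617, so (493367/228875) = (35617/228875)
flip (35617/228875) -> (228875/35617): both odd, 35617 mod 4 = 1, 228875 mod 4 = 3, so the flip contributes +1; sign now -1
(228875/35617): 228875 mod 35617 = 15173, so (228875/35617) = (15173/35617)
flip (15173/35617) -> (35617/15173): both odd, 15173 mod 4 = 1, 35617 mod 4 = 1, so the flip contributes +1; sign now -1
(35617/15173): 35617 mod 15173 = 5271, so (35617/15173) = (5271/15173)
flip (5271/15173) -> (15173/5271): both odd, 5271 mod 4 = 3, 15173 mod 4 = 1, so the flip contributes +1; sign now -1
(15173/5271): 15173 mod 5271 = 4631, so (15173/5271) = (4631/5271)
flip (4631/5271) -> (5271/4631): both odd, 4631 mod 4 = 3, 5271 mod 4 = 3, so the flip contributes -1; sign now +1
(5271/4631): 5271 mod 4631 = 640, so (5271/4631) = (640/4631)
factor out 2^7: 640 = 2^7·5; with 4631 mod 8 = 7, (2/4631) = +1; sign now +1; continue with (5/4631)
flip (5/4631) -> (4631/5): both odd, 5 mod 4 = 1, 4631 mod 4 = 3, so the flip contributes +1; sign now +1
(4631/5): 4631 mod 5 = 1, so (4631/5) = (1/5)
reached (1/5) = 1, so the symbol is +1

1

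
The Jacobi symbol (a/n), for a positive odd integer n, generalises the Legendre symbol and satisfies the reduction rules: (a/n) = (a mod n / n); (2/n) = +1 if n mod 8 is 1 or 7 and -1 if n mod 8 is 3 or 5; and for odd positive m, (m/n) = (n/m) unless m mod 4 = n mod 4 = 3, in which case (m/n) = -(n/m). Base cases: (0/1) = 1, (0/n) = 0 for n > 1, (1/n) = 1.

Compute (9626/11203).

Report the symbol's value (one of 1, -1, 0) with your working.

1

factor out 2^1: 9626 = 2^1·4813; with 11203 mod 8 = 3, (2/11203) = -1; sign now -1; continue with (4813/11203)
flip (4813/11203) -> (11203/4813): both odd, 4813 mod 4 = 1, 11203 mod 4 = 3, so the flip contributes +1; sign now -1
(11203/4813): 11203 mod 4813 = 1577, so (11203/4813) = (1577/4813)
flip (1577/4813) -> (4813/1577): both odd, 1577 mod 4 = 1, 4813 mod 4 = 1, so the flip contributes +1; sign now -1
(4813/1577): 4813 mod 1577 = 82, so (4813/1577) = (82/1577)
factor out 2^1: 82 = 2^1·41; with 1577 mod 8 = 1, (2/1577) = +1; sign now -1; continue with (41/1577)
flip (41/1577) -> (1577/41): both odd, 41 mod 4 = 1, 1577 mod 4 = 1, so the flip contributes +1; sign now -1
(1577/41): 1577 mod 41 = 19, so (1577/41) = (19/41)
flip (19/41) -> (41/19): both odd, 19 mod 4 = 3, 41 mod 4 = 1, so the flip contributes +1; sign now -1
(41/19): 41 mod 19 = 3, so (41/19) = (3/19)
flip (3/19) -> (19/3): both odd, 3 mod 4 = 3, 19 mod 4 = 3, so the flip contributes -1; sign now +1
(19/3): 19 mod 3 = 1, so (19/3) = (1/3)
reached (1/3) = 1, so the symbol is +1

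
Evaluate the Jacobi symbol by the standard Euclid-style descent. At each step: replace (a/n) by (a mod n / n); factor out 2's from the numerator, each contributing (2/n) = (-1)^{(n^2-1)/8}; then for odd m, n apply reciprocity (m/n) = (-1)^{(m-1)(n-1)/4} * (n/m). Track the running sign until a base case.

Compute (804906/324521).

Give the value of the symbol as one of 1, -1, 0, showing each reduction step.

-1

(804906/324521): 804906 mod 324521 = 155864, so (804906/324521) = (155864/324521)
factor out 2^3: 155864 = 2^3·19483; with 324521 mod 8 = 1, (2/324521) = +1; sign now +1; continue with (19483/324521)
flip (19483/324521) -> (324521/19483): both odd, 19483 mod 4 = 3, 324521 mod 4 = 1, so the flip contributes +1; sign now +1
(324521/19483): 324521 mod 19483 = 12793, so (324521/19483) = (12793/19483)
flip (12793/19483) -> (19483/12793): both odd, 12793 mod 4 = 1, 19483 mod 4 = 3, so the flip contributes +1; sign now +1
(19483/12793): 19483 mod 12793 = 6690, so (19483/12793) = (6690/12793)
factor out 2^1: 6690 = 2^1·3345; with 12793 mod 8 = 1, (2/12793) = +1; sign now +1; continue with (3345/12793)
flip (3345/12793) -> (12793/3345): both odd, 3345 mod 4 = 1, 12793 mod 4 = 1, so the flip contributes +1; sign now +1
(12793/3345): 12793 mod 3345 = 2758, so (12793/3345) = (2758/3345)
factor out 2^1: 2758 = 2^1·1379; with 3345 mod 8 = 1, (2/3345) = +1; sign now +1; continue with (1379/3345)
flip (1379/3345) -> (3345/1379): both odd, 1379 mod 4 = 3, 3345 mod 4 = 1, so the flip contributes +1; sign now +1
(3345/1379): 3345 mod 1379 = 587, so (3345/1379) = (587/1379)
flip (587/1379) -> (1379/587): both odd, 587 mod 4 = 3, 1379 mod 4 = 3, so the flip contributes -1; sign now -1
(1379/587): 1379 mod 587 = 205, so (1379/587) = (205/587)
flip (205/587) -> (587/205): both odd, 205 mod 4 = 1, 587 mod 4 = 3, so the flip contributes +1; sign now -1
(587/205): 587 mod 205 = 177, so (587/205) = (177/205)
flip (177/205) -> (205/177): both odd, 177 mod 4 = 1, 205 mod 4 = 1, so the flip contributes +1; sign now -1
(205/177): 205 mod 177 = 28, so (205/177) = (28/177)
factor out 2^2: 28 = 2^2·7; with 177 mod 8 = 1, (2/177) = +1; sign now -1; continue with (7/177)
flip (7/177) -> (177/7): both odd, 7 mod 4 = 3, 177 mod 4 = 1, so the flip contributes +1; sign now -1
(177/7): 177 mod 7 = 2, so (177/7) = (2/7)
factor out 2^1: 2 = 2^1·1; with 7 mod 8 = 7, (2/7) = +1; sign now -1; continue with (1/7)
reached (1/7) = 1, so the symbol is -1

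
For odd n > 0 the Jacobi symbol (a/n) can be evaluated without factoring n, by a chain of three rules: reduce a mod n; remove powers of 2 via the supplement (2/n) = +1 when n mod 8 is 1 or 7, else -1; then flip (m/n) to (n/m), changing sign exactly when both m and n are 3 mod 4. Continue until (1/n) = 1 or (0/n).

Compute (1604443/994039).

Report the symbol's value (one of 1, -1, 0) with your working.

-1

(1604443/994039): 1604443 mod 994039 = 610404, so (1604443/994039) = (610404/994039)
factor out 2^2: 610404 = 2^2·152601; with 994039 mod 8 = 7, (2/994039) = +1; sign now +1; continue with (152601/994039)
flip (152601/994039) -> (994039/152601): both odd, 152601 mod 4 = 1, 994039 mod 4 = 3, so the flip contributes +1; sign now +1
(994039/152601): 994039 mod 152601 = 78433, so (994039/152601) = (78433/152601)
flip (78433/152601) -> (152601/78433): both odd, 78433 mod 4 = 1, 152601 mod 4 = 1, so the flip contributes +1; sign now +1
(152601/78433): 152601 mod 78433 = 74168, so (152601/78433) = (74168/78433)
factor out 2^3: 74168 = 2^3·9271; with 78433 mod 8 = 1, (2/78433) = +1; sign now +1; continue with (9271/78433)
flip (9271/78433) -> (78433/9271): both odd, 9271 mod 4 = 3, 78433 mod 4 = 1, so the flip contributes +1; sign now +1
(78433/9271): 78433 mod 9271 = 4265, so (78433/9271) = (4265/9271)
flip (4265/9271) -> (9271/4265): both odd, 4265 mod 4 = 1, 9271 mod 4 = 3, so the flip contributes +1; sign now +1
(9271/4265): 9271 mod 4265 = 741, so (9271/4265) = (741/4265)
flip (741/4265) -> (4265/741): both odd, 741 mod 4 = 1, 4265 mod 4 = 1, so the flip contributes +1; sign now +1
(4265/741): 4265 mod 741 = 560, so (4265/741) = (560/741)
factor out 2^4: 560 = 2^4·35; with 741 mod 8 = 5, (2/741) = -1; sign now +1; continue with (35/741)
flip (35/741) -> (741/35): both odd, 35 mod 4 = 3, 741 mod 4 = 1, so the flip contributes +1; sign now +1
(741/35): 741 mod 35 = 6, so (741/35) = (6/35)
factor out 2^1: 6 = 2^1·3; with 35 mod 8 = 3, (2/35) = -1; sign now -1; continue with (3/35)
flip (3/35) -> (35/3): both odd, 3 mod 4 = 3, 35 mod 4 = 3, so the flip contributes -1; sign now +1
(35/3): 35 mod 3 = 2, so (35/3) = (2/3)
factor out 2^1: 2 = 2^1·1; with 3 mod 8 = 3, (2/3) = -1; sign now -1; continue with (1/3)
reached (1/3) = 1, so the symbol is -1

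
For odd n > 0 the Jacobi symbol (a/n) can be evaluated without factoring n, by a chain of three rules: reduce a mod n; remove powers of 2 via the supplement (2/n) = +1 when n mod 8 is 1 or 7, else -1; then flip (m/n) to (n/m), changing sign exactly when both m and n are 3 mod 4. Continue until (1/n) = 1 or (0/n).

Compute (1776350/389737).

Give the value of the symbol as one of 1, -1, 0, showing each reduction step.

(1776350/389737): 1776350 mod 389737 = 217402, so (1776350/389737) = (217402/389737)
factor out 2^1: 217402 = 2^1·108701; with 389737 mod 8 = 1, (2/389737) = +1; sign now +1; continue with (108701/389737)
flip (108701/389737) -> (389737/108701): both odd, 108701 mod 4 = 1, 389737 mod 4 = 1, so the flip contributes +1; sign now +1
(389737/108701): 389737 mod 108701 = 63634, so (389737/108701) = (63634/108701)
factor out 2^1: 63634 = 2^1·31817; with 108701 mod 8 = 5, (2/108701) = -1; sign now -1; continue with (31817/108701)
flip (31817/108701) -> (108701/31817): both odd, 31817 mod 4 = 1, 108701 mod 4 = 1, so the flip contributes +1; sign now -1
(108701/31817): 108701 mod 31817 = 13250, so (108701/31817) = (13250/31817)
factor out 2^1: 13250 = 2^1·6625; with 31817 mod 8 = 1, (2/31817) = +1; sign now -1; continue with (6625/31817)
flip (6625/31817) -> (31817/6625): both odd, 6625 mod 4 = 1, 31817 mod 4 = 1, so the flip contributes +1; sign now -1
(31817/6625): 31817 mod 6625 = 5317, so (31817/6625) = (5317/6625)
flip (5317/6625) -> (6625/5317): both odd, 5317 mod 4 = 1, 6625 mod 4 = 1, so the flip contributes +1; sign now -1
(6625/5317): 6625 mod 5317 = 1308, so (6625/5317) = (1308/5317)
factor out 2^2: 1308 = 2^2·327; with 5317 mod 8 = 5, (2/5317) = -1; sign now -1; continue with (327/5317)
flip (327/5317) -> (5317/327): both odd, 327 mod 4 = 3, 5317 mod 4 = 1, so the flip contributes +1; sign now -1
(5317/327): 5317 mod 327 = 85, so (5317/327) = (85/327)
flip (85/327) -> (327/85): both odd, 85 mod 4 = 1, 327 mod 4 = 3, so the flip contributes +1; sign now -1
(327/85): 327 mod 85 = 72, so (327/85) = (72/85)
factor out 2^3: 72 = 2^3·9; with 85 mod 8 = 5, (2/85) = -1; sign now +1; continue with (9/85)
flip (9/85) -> (85/9): both odd, 9 mod 4 = 1, 85 mod 4 = 1, so the flip contributes +1; sign now +1
(85/9): 85 mod 9 = 4, so (85/9) = (4/9)
factor out 2^2: 4 = 2^2·1; with 9 mod 8 = 1, (2/9) = +1; sign now +1; continue with (1/9)
reached (1/9) = 1, so the symbol is +1

1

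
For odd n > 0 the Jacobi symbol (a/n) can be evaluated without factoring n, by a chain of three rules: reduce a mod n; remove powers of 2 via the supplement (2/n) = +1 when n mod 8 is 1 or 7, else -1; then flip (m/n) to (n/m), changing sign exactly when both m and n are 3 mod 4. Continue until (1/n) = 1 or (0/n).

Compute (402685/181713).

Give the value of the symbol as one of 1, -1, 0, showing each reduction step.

1

(402685/181713): 402685 mod 181713 = 39259, so (402685/181713) = (39259/181713)
flip (39259/181713) -> (181713/39259): both odd, 39259 mod 4 = 3, 181713 mod 4 = 1, so the flip contributes +1; sign now +1
(181713/39259): 181713 mod 39259 = 24677, so (181713/39259) = (24677/39259)
flip (24677/39259) -> (39259/24677): both odd, 24677 mod 4 = 1, 39259 mod 4 = 3, so the flip contributes +1; sign now +1
(39259/24677): 39259 mod 24677 = 14582, so (39259/24677) = (14582/24677)
factor out 2^1: 14582 = 2^1·7291; with 24677 mod 8 = 5, (2/24677) = -1; sign now -1; continue with (7291/24677)
flip (7291/24677) -> (24677/7291): both odd, 7291 mod 4 = 3, 24677 mod 4 = 1, so the flip contributes +1; sign now -1
(24677/7291): 24677 mod 7291 = 2804, so (24677/7291) = (2804/7291)
factor out 2^2: 2804 = 2^2·701; with 7291 mod 8 = 3, (2/7291) = -1; sign now -1; continue with (701/7291)
flip (701/7291) -> (7291/701): both odd, 701 mod 4 = 1, 7291 mod 4 = 3, so the flip contributes +1; sign now -1
(7291/701): 7291 mod 701 = 281, so (7291/701) = (281/701)
flip (281/701) -> (701/281): both odd, 281 mod 4 = 1, 701 mod 4 = 1, so the flip contributes +1; sign now -1
(701/281): 701 mod 281 = 139, so (701/281) = (139/281)
flip (139/281) -> (281/139): both odd, 139 mod 4 = 3, 281 mod 4 = 1, so the flip contributes +1; sign now -1
(281/139): 281 mod 139 = 3, so (281/139) = (3/139)
flip (3/139) -> (139/3): both odd, 3 mod 4 = 3, 139 mod 4 = 3, so the flip contributes -1; sign now +1
(139/3): 139 mod 3 = 1, so (139/3) = (1/3)
reached (1/3) = 1, so the symbol is +1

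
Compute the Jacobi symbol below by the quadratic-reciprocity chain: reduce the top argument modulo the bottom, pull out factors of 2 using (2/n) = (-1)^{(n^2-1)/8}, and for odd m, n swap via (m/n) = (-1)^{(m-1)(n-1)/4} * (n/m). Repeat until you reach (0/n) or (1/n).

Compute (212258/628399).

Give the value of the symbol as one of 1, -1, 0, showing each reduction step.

212258 = 2^1·106129; (2/628399) = +1 since 628399 mod 8 = 7, so (212258/628399) = (+1)^1·(106129/628399); sign now +1
reciprocity: (106129/628399) = +1·(628399/106129) since 106129 mod 4 = 1, 628399 mod 4 = 3; sign now +1
(628399/106129) = (97754/106129)   [reduce mod 106129]
97754 = 2^1·48877; (2/106129) = +1 since 106129 mod 8 = 1, so (97754/106129) = (+1)^1·(48877/106129); sign now +1
reciprocity: (48877/106129) = +1·(106129/48877) since 48877 mod 4 = 1, 106129 mod 4 = 1; sign now +1
(106129/48877) = (8375/48877)   [reduce mod 48877]
reciprocity: (8375/48877) = +1·(48877/8375) since 8375 mod 4 = 3, 48877 mod 4 = 1; sign now +1
(48877/8375) = (7002/8375)   [reduce mod 8375]
7002 = 2^1·3501; (2/8375) = +1 since 8375 mod 8 = 7, so (7002/8375) = (+1)^1·(3501/8375); sign now +1
reciprocity: (3501/8375) = +1·(8375/3501) since 3501 mod 4 = 1, 8375 mod 4 = 3; sign now +1
(8375/3501) = (1373/3501)   [reduce mod 3501]
reciprocity: (1373/3501) = +1·(3501/1373) since 1373 mod 4 = 1, 3501 mod 4 = 1; sign now +1
(3501/1373) = (755/1373)   [reduce mod 1373]
reciprocity: (755/1373) = +1·(1373/755) since 755 mod 4 = 3, 1373 mod 4 = 1; sign now +1
(1373/755) = (618/755)   [reduce mod 755]
618 = 2^1·309; (2/755) = -1 since 755 mod 8 = 3, so (618/755) = (-1)^1·(309/755); sign now -1
reciprocity: (309/755) = +1·(755/309) since 309 mod 4 = 1, 755 mod 4 = 3; sign now -1
(755/309) = (137/309)   [reduce mod 309]
reciprocity: (137/309) = +1·(309/137) since 137 mod 4 = 1, 309 mod 4 = 1; sign now -1
(309/137) = (35/137)   [reduce mod 137]
reciprocity: (35/137) = +1·(137/35) since 35 mod 4 = 3, 137 mod 4 = 1; sign now -1
(137/35) = (32/35)   [reduce mod 35]
32 = 2^5·1; (2/35) = -1 since 35 mod 8 = 3, so (32/35) = (-1)^5·(1/35); sign now +1
(1/35) = 1; final value = sign = +1

1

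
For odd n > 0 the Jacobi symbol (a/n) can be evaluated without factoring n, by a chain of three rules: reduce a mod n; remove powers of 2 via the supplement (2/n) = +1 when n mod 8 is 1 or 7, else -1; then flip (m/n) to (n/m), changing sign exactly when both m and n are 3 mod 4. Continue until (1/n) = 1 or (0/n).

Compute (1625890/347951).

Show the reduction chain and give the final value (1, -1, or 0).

-1

(1625890/347951): 1625890 mod 347951 = 234086, so (1625890/347951) = (234086/347951)
factor out 2^1: 234086 = 2^1·117043; with 347951 mod 8 = 7, (2/347951) = +1; sign now +1; continue with (117043/347951)
flip (117043/347951) -> (347951/117043): both odd, 117043 mod 4 = 3, 347951 mod 4 = 3, so the flip contributes -1; sign now -1
(347951/117043): 347951 mod 117043 = 113865, so (347951/117043) = (113865/117043)
flip (113865/117043) -> (117043/113865): both odd, 113865 mod 4 = 1, 117043 mod 4 = 3, so the flip contributes +1; sign now -1
(117043/113865): 117043 mod 113865 = 3178, so (117043/113865) = (3178/113865)
factor out 2^1: 3178 = 2^1·1589; with 113865 mod 8 = 1, (2/113865) = +1; sign now -1; continue with (1589/113865)
flip (1589/113865) -> (113865/1589): both odd, 1589 mod 4 = 1, 113865 mod 4 = 1, so the flip contributes +1; sign now -1
(113865/1589): 113865 mod 1589 = 1046, so (113865/1589) = (1046/1589)
factor out 2^1: 1046 = 2^1·523; with 1589 mod 8 = 5, (2/1589) = -1; sign now +1; continue with (523/1589)
flip (523/1589) -> (1589/523): both odd, 523 mod 4 = 3, 1589 mod 4 = 1, so the flip contributes +1; sign now +1
(1589/523): 1589 mod 523 = 20, so (1589/523) = (20/523)
factor out 2^2: 20 = 2^2·5; with 523 mod 8 = 3, (2/523) = -1; sign now +1; continue with (5/523)
flip (5/523) -> (523/5): both odd, 5 mod 4 = 1, 523 mod 4 = 3, so the flip contributes +1; sign now +1
(523/5): 523 mod 5 = 3, so (523/5) = (3/5)
flip (3/5) -> (5/3): both odd, 3 mod 4 = 3, 5 mod 4 = 1, so the flip contributes +1; sign now +1
(5/3): 5 mod 3 = 2, so (5/3) = (2/3)
factor out 2^1: 2 = 2^1·1; with 3 mod 8 = 3, (2/3) = -1; sign now -1; continue with (1/3)
reached (1/3) = 1, so the symbol is -1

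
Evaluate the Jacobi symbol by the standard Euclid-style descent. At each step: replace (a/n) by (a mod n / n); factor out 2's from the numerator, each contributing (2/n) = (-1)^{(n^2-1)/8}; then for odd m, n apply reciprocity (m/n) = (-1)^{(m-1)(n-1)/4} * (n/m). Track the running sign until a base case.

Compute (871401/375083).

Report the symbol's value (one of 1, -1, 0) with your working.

-1

(871401/375083) = (121235/375083)   [reduce mod 375083]
reciprocity: (121235/375083) = -1·(375083/121235) since 121235 mod 4 = 3, 375083 mod 4 = 3; sign now -1
(375083/121235) = (11378/121235)   [reduce mod 121235]
11378 = 2^1·5689; (2/121235) = -1 since 121235 mod 8 = 3, so (11378/121235) = (-1)^1·(5689/121235); sign now +1
reciprocity: (5689/121235) = +1·(121235/5689) since 5689 mod 4 = 1, 121235 mod 4 = 3; sign now +1
(121235/5689) = (1766/5689)   [reduce mod 5689]
1766 = 2^1·883; (2/5689) = +1 since 5689 mod 8 = 1, so (1766/5689) = (+1)^1·(883/5689); sign now +1
reciprocity: (883/5689) = +1·(5689/883) since 883 mod 4 = 3, 5689 mod 4 = 1; sign now +1
(5689/883) = (391/883)   [reduce mod 883]
reciprocity: (391/883) = -1·(883/391) since 391 mod 4 = 3, 883 mod 4 = 3; sign now -1
(883/391) = (101/391)   [reduce mod 391]
reciprocity: (101/391) = +1·(391/101) since 101 mod 4 = 1, 391 mod 4 = 3; sign now -1
(391/101) = (88/101)   [reduce mod 101]
88 = 2^3·11; (2/101) = -1 since 101 mod 8 = 5, so (88/101) = (-1)^3·(11/101); sign now +1
reciprocity: (11/101) = +1·(101/11) since 11 mod 4 = 3, 101 mod 4 = 1; sign now +1
(101/11) = (2/11)   [reduce mod 11]
2 = 2^1·1; (2/11) = -1 since 11 mod 8 = 3, so (2/11) = (-1)^1·(1/11); sign now -1
(1/11) = 1; final value = sign = -1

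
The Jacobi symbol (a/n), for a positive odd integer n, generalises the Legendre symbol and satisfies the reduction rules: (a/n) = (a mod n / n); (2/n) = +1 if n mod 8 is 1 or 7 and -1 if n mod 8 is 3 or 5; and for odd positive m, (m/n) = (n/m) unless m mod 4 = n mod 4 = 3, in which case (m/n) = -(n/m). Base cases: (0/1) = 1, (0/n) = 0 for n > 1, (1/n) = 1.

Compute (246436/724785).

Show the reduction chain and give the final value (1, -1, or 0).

246436 = 2^2·61609; (2/724785) = +1 since 724785 mod 8 = 1, so (246436/724785) = (+1)^2·(61609/724785); sign now +1
reciprocity: (61609/724785) = +1·(724785/61609) since 61609 mod 4 = 1, 724785 mod 4 = 1; sign now +1
(724785/61609) = (47086/61609)   [reduce mod 61609]
47086 = 2^1·23543; (2/61609) = +1 since 61609 mod 8 = 1, so (47086/61609) = (+1)^1·(23543/61609); sign now +1
reciprocity: (23543/61609) = +1·(61609/23543) since 23543 mod 4 = 3, 61609 mod 4 = 1; sign now +1
(61609/23543) = (14523/23543)   [reduce mod 23543]
reciprocity: (14523/23543) = -1·(23543/14523) since 14523 mod 4 = 3, 23543 mod 4 = 3; sign now -1
(23543/14523) = (9020/14523)   [reduce mod 14523]
9020 = 2^2·2255; (2/14523) = -1 since 14523 mod 8 = 3, so (9020/14523) = (-1)^2·(2255/14523); sign now -1
reciprocity: (2255/14523) = -1·(14523/2255) since 2255 mod 4 = 3, 14523 mod 4 = 3; sign now +1
(14523/2255) = (993/2255)   [reduce mod 2255]
reciprocity: (993/2255) = +1·(2255/993) since 993 mod 4 = 1, 2255 mod 4 = 3; sign now +1
(2255/993) = (269/993)   [reduce mod 993]
reciprocity: (269/993) = +1·(993/269) since 269 mod 4 = 1, 993 mod 4 = 1; sign now +1
(993/269) = (186/269)   [reduce mod 269]
186 = 2^1·93; (2/269) = -1 since 269 mod 8 = 5, so (186/269) = (-1)^1·(93/269); sign now -1
reciprocity: (93/269) = +1·(269/93) since 93 mod 4 = 1, 269 mod 4 = 1; sign now -1
(269/93) = (83/93)   [reduce mod 93]
reciprocity: (83/93) = +1·(93/83) since 83 mod 4 = 3, 93 mod 4 = 1; sign now -1
(93/83) = (10/83)   [reduce mod 83]
10 = 2^1·5; (2/83) = -1 since 83 mod 8 = 3, so (10/83) = (-1)^1·(5/83); sign now +1
reciprocity: (5/83) = +1·(83/5) since 5 mod 4 = 1, 83 mod 4 = 3; sign now +1
(83/5) = (3/5)   [reduce mod 5]
reciprocity: (3/5) = +1·(5/3) since 3 mod 4 = 3, 5 mod 4 = 1; sign now +1
(5/3) = (2/3)   [reduce mod 3]
2 = 2^1·1; (2/3) = -1 since 3 mod 8 = 3, so (2/3) = (-1)^1·(1/3); sign now -1
(1/3) = 1; final value = sign = -1

-1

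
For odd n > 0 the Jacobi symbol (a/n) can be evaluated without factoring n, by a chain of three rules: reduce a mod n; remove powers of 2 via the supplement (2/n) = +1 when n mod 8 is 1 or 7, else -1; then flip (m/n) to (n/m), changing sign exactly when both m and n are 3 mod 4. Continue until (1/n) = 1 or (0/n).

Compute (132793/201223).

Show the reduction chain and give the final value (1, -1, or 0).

-1

reciprocity: (132793/201223) = +1·(201223/132793) since 132793 mod 4 = 1, 201223 mod 4 = 3; sign now +1
(201223/132793) = (68430/132793)   [reduce mod 132793]
68430 = 2^1·34215; (2/132793) = +1 since 132793 mod 8 = 1, so (68430/132793) = (+1)^1·(34215/132793); sign now +1
reciprocity: (34215/132793) = +1·(132793/34215) since 34215 mod 4 = 3, 132793 mod 4 = 1; sign now +1
(132793/34215) = (30148/34215)   [reduce mod 34215]
30148 = 2^2·7537; (2/34215) = +1 since 34215 mod 8 = 7, so (30148/34215) = (+1)^2·(7537/34215); sign now +1
reciprocity: (7537/34215) = +1·(34215/7537) since 7537 mod 4 = 1, 34215 mod 4 = 3; sign now +1
(34215/7537) = (4067/7537)   [reduce mod 7537]
reciprocity: (4067/7537) = +1·(7537/4067) since 4067 mod 4 = 3, 7537 mod 4 = 1; sign now +1
(7537/4067) = (3470/4067)   [reduce mod 4067]
3470 = 2^1·1735; (2/4067) = -1 since 4067 mod 8 = 3, so (3470/4067) = (-1)^1·(1735/4067); sign now -1
reciprocity: (1735/4067) = -1·(4067/1735) since 1735 mod 4 = 3, 4067 mod 4 = 3; sign now +1
(4067/1735) = (597/1735)   [reduce mod 1735]
reciprocity: (597/1735) = +1·(1735/597) since 597 mod 4 = 1, 1735 mod 4 = 3; sign now +1
(1735/597) = (541/597)   [reduce mod 597]
reciprocity: (541/597) = +1·(597/541) since 541 mod 4 = 1, 597 mod 4 = 1; sign now +1
(597/541) = (56/541)   [reduce mod 541]
56 = 2^3·7; (2/541) = -1 since 541 mod 8 = 5, so (56/541) = (-1)^3·(7/541); sign now -1
reciprocity: (7/541) = +1·(541/7) since 7 mod 4 = 3, 541 mod 4 = 1; sign now -1
(541/7) = (2/7)   [reduce mod 7]
2 = 2^1·1; (2/7) = +1 since 7 mod 8 = 7, so (2/7) = (+1)^1·(1/7); sign now -1
(1/7) = 1; final value = sign = -1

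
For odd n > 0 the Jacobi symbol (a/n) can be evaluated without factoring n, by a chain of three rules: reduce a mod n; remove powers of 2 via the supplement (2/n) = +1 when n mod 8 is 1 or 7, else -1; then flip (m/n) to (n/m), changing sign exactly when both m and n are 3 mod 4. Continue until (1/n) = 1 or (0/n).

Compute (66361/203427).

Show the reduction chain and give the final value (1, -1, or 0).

-1

reciprocity: (66361/203427) = +1·(203427/66361) since 66361 mod 4 = 1, 203427 mod 4 = 3; sign now +1
(203427/66361) = (4344/66361)   [reduce mod 66361]
4344 = 2^3·543; (2/66361) = +1 since 66361 mod 8 = 1, so (4344/66361) = (+1)^3·(543/66361); sign now +1
reciprocity: (543/66361) = +1·(66361/543) since 543 mod 4 = 3, 66361 mod 4 = 1; sign now +1
(66361/543) = (115/543)   [reduce mod 543]
reciprocity: (115/543) = -1·(543/115) since 115 mod 4 = 3, 543 mod 4 = 3; sign now -1
(543/115) = (83/115)   [reduce mod 115]
reciprocity: (83/115) = -1·(115/83) since 83 mod 4 = 3, 115 mod 4 = 3; sign now +1
(115/83) = (32/83)   [reduce mod 83]
32 = 2^5·1; (2/83) = -1 since 83 mod 8 = 3, so (32/83) = (-1)^5·(1/83); sign now -1
(1/83) = 1; final value = sign = -1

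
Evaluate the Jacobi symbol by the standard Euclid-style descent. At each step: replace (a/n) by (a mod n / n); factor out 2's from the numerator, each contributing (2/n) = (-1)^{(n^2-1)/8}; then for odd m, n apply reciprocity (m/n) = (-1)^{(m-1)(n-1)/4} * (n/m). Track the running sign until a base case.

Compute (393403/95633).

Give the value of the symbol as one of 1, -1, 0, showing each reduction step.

(393403/95633) = (10871/95633)   [reduce mod 95633]
reciprocity: (10871/95633) = +1·(95633/10871) since 10871 mod 4 = 3, 95633 mod 4 = 1; sign now +1
(95633/10871) = (8665/10871)   [reduce mod 10871]
reciprocity: (8665/10871) = +1·(10871/8665) since 8665 mod 4 = 1, 10871 mod 4 = 3; sign now +1
(10871/8665) = (2206/8665)   [reduce mod 8665]
2206 = 2^1·1103; (2/8665) = +1 since 8665 mod 8 = 1, so (2206/8665) = (+1)^1·(1103/8665); sign now +1
reciprocity: (1103/8665) = +1·(8665/1103) since 1103 mod 4 = 3, 8665 mod 4 = 1; sign now +1
(8665/1103) = (944/1103)   [reduce mod 1103]
944 = 2^4·59; (2/1103) = +1 since 1103 mod 8 = 7, so (944/1103) = (+1)^4·(59/1103); sign now +1
reciprocity: (59/1103) = -1·(1103/59) since 59 mod 4 = 3, 1103 mod 4 = 3; sign now -1
(1103/59) = (41/59)   [reduce mod 59]
reciprocity: (41/59) = +1·(59/41) since 41 mod 4 = 1, 59 mod 4 = 3; sign now -1
(59/41) = (18/41)   [reduce mod 41]
18 = 2^1·9; (2/41) = +1 since 41 mod 8 = 1, so (18/41) = (+1)^1·(9/41); sign now -1
reciprocity: (9/41) = +1·(41/9) since 9 mod 4 = 1, 41 mod 4 = 1; sign now -1
(41/9) = (5/9)   [reduce mod 9]
reciprocity: (5/9) = +1·(9/5) since 5 mod 4 = 1, 9 mod 4 = 1; sign now -1
(9/5) = (4/5)   [reduce mod 5]
4 = 2^2·1; (2/5) = -1 since 5 mod 8 = 5, so (4/5) = (-1)^2·(1/5); sign now -1
(1/5) = 1; final value = sign = -1

-1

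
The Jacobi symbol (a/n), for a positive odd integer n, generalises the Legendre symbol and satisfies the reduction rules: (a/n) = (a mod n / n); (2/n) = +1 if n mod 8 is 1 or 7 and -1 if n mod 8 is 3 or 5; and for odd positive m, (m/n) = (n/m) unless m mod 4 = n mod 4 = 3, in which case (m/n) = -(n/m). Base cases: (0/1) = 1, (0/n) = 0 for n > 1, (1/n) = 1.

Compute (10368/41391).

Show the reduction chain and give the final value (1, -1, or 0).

factor out 2^7: 10368 = 2^7·81; with 41391 mod 8 = 7, (2/41391) = +1; sign now +1; continue with (81/41391)
flip (81/41391) -> (41391/81): both odd, 81 mod 4 = 1, 41391 mod 4 = 3, so the flip contributes +1; sign now +1
(41391/81): 41391 mod 81 = 0, so (41391/81) = (0/81)
reached (0/81); gcd(a, n) > 1, so (0/81) = 0 and the symbol is 0

0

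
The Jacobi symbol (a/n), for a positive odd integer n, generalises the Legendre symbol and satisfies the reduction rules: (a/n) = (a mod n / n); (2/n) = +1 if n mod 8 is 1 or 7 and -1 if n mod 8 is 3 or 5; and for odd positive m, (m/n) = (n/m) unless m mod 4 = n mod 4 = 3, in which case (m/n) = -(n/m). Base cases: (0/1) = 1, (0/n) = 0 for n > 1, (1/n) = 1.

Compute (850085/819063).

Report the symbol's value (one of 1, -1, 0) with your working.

(850085/819063): 850085 mod 819063 = 31022, so (850085/819063) = (31022/819063)
factor out 2^1: 31022 = 2^1·15511; with 819063 mod 8 = 7, (2/819063) = +1; sign now +1; continue with (15511/819063)
flip (15511/819063) -> (819063/15511): both odd, 15511 mod 4 = 3, 819063 mod 4 = 3, so the flip contributes -1; sign now -1
(819063/15511): 819063 mod 15511 = 12491, so (819063/15511) = (12491/15511)
flip (12491/15511) -> (15511/12491): both odd, 12491 mod 4 = 3, 15511 mod 4 = 3, so the flip contributes -1; sign now +1
(15511/12491): 15511 mod 12491 = 3020, so (15511/12491) = (3020/12491)
factor out 2^2: 3020 = 2^2·755; with 12491 mod 8 = 3, (2/12491) = -1; sign now +1; continue with (755/12491)
flip (755/12491) -> (12491/755): both odd, 755 mod 4 = 3, 12491 mod 4 = 3, so the flip contributes -1; sign now -1
(12491/755): 12491 mod 755 = 411, so (12491/755) = (411/755)
flip (411/755) -> (755/411): both odd, 411 mod 4 = 3, 755 mod 4 = 3, so the flip contributes -1; sign now +1
(755/411): 755 mod 411 = 344, so (755/411) = (344/411)
factor out 2^3: 344 = 2^3·43; with 411 mod 8 = 3, (2/411) = -1; sign now -1; continue with (43/411)
flip (43/411) -> (411/43): both odd, 43 mod 4 = 3, 411 mod 4 = 3, so the flip contributes -1; sign now +1
(411/43): 411 mod 43 = 24, so (411/43) = (24/43)
factor out 2^3: 24 = 2^3·3; with 43 mod 8 = 3, (2/43) = -1; sign now -1; continue with (3/43)
flip (3/43) -> (43/3): both odd, 3 mod 4 = 3, 43 mod 4 = 3, so the flip contributes -1; sign now +1
(43/3): 43 mod 3 = 1, so (43/3) = (1/3)
reached (1/3) = 1, so the symbol is +1

1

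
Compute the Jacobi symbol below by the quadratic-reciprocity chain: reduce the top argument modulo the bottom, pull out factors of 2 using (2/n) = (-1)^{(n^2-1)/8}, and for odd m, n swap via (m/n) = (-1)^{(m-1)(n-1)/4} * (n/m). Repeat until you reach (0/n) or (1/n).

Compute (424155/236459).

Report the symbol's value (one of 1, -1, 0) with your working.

(424155/236459) = (187696/236459)   [reduce mod 236459]
187696 = 2^4·11731; (2/236459) = -1 since 236459 mod 8 = 3, so (187696/236459) = (-1)^4·(11731/236459); sign now +1
reciprocity: (11731/236459) = -1·(236459/11731) since 11731 mod 4 = 3, 236459 mod 4 = 3; sign now -1
(236459/11731) = (1839/11731)   [reduce mod 11731]
reciprocity: (1839/11731) = -1·(11731/1839) since 1839 mod 4 = 3, 11731 mod 4 = 3; sign now +1
(11731/1839) = (697/1839)   [reduce mod 1839]
reciprocity: (697/1839) = +1·(1839/697) since 697 mod 4 = 1, 1839 mod 4 = 3; sign now +1
(1839/697) = (445/697)   [reduce mod 697]
reciprocity: (445/697) = +1·(697/445) since 445 mod 4 = 1, 697 mod 4 = 1; sign now +1
(697/445) = (252/445)   [reduce mod 445]
252 = 2^2·63; (2/445) = -1 since 445 mod 8 = 5, so (252/445) = (-1)^2·(63/445); sign now +1
reciprocity: (63/445) = +1·(445/63) since 63 mod 4 = 3, 445 mod 4 = 1; sign now +1
(445/63) = (4/63)   [reduce mod 63]
4 = 2^2·1; (2/63) = +1 since 63 mod 8 = 7, so (4/63) = (+1)^2·(1/63); sign now +1
(1/63) = 1; final value = sign = +1

1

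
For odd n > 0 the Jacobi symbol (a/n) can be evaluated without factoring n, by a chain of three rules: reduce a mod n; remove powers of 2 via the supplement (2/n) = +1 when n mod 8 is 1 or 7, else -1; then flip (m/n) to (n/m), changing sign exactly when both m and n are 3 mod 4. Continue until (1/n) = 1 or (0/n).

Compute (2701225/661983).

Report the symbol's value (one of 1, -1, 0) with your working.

(2701225/661983) = (53293/661983)   [reduce mod 661983]
reciprocity: (53293/661983) = +1·(661983/53293) since 53293 mod 4 = 1, 661983 mod 4 = 3; sign now +1
(661983/53293) = (22467/53293)   [reduce mod 53293]
reciprocity: (22467/53293) = +1·(53293/22467) since 22467 mod 4 = 3, 53293 mod 4 = 1; sign now +1
(53293/22467) = (8359/22467)   [reduce mod 22467]
reciprocity: (8359/22467) = -1·(22467/8359) since 8359 mod 4 = 3, 22467 mod 4 = 3; sign now -1
(22467/8359) = (5749/8359)   [reduce mod 8359]
reciprocity: (5749/8359) = +1·(8359/5749) since 5749 mod 4 = 1, 8359 mod 4 = 3; sign now -1
(8359/5749) = (2610/5749)   [reduce mod 5749]
2610 = 2^1·1305; (2/5749) = -1 since 5749 mod 8 = 5, so (2610/5749) = (-1)^1·(1305/5749); sign now +1
reciprocity: (1305/5749) = +1·(5749/1305) since 1305 mod 4 = 1, 5749 mod 4 = 1; sign now +1
(5749/1305) = (529/1305)   [reduce mod 1305]
reciprocity: (529/1305) = +1·(1305/529) since 529 mod 4 = 1, 1305 mod 4 = 1; sign now +1
(1305/529) = (247/529)   [reduce mod 529]
reciprocity: (247/529) = +1·(529/247) since 247 mod 4 = 3, 529 mod 4 = 1; sign now +1
(529/247) = (35/247)   [reduce mod 247]
reciprocity: (35/247) = -1·(247/35) since 35 mod 4 = 3, 247 mod 4 = 3; sign now -1
(247/35) = (2/35)   [reduce mod 35]
2 = 2^1·1; (2/35) = -1 since 35 mod 8 = 3, so (2/35) = (-1)^1·(1/35); sign now +1
(1/35) = 1; final value = sign = +1

1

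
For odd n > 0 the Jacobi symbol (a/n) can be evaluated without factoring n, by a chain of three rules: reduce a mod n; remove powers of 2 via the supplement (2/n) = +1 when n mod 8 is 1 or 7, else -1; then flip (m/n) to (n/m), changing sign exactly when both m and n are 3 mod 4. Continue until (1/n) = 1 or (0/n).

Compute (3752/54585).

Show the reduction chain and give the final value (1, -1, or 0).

-1

factor out 2^3: 3752 = 2^3·469; with 54585 mod 8 = 1, (2/54585) = +1; sign now +1; continue with (469/54585)
flip (469/54585) -> (54585/469): both odd, 469 mod 4 = 1, 54585 mod 4 = 1, so the flip contributes +1; sign now +1
(54585/469): 54585 mod 469 = 181, so (54585/469) = (181/469)
flip (181/469) -> (469/181): both odd, 181 mod 4 = 1, 469 mod 4 = 1, so the flip contributes +1; sign now +1
(469/181): 469 mod 181 = 107, so (469/181) = (107/181)
flip (107/181) -> (181/107): both odd, 107 mod 4 = 3, 181 mod 4 = 1, so the flip contributes +1; sign now +1
(181/107): 181 mod 107 = 74, so (181/107) = (74/107)
factor out 2^1: 74 = 2^1·37; with 107 mod 8 = 3, (2/107) = -1; sign now -1; continue with (37/107)
flip (37/107) -> (107/37): both odd, 37 mod 4 = 1, 107 mod 4 = 3, so the flip contributes +1; sign now -1
(107/37): 107 mod 37 = 33, so (107/37) = (33/37)
flip (33/37) -> (37/33): both odd, 33 mod 4 = 1, 37 mod 4 = 1, so the flip contributes +1; sign now -1
(37/33): 37 mod 33 = 4, so (37/33) = (4/33)
factor out 2^2: 4 = 2^2·1; with 33 mod 8 = 1, (2/33) = +1; sign now -1; continue with (1/33)
reached (1/33) = 1, so the symbol is -1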